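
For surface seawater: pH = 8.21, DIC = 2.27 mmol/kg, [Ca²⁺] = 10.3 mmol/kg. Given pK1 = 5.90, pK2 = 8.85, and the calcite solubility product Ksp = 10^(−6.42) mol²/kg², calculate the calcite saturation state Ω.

Ω = 11.4

α₂ = 1 / (1 + [H⁺]/K2 + [H⁺]²/(K1K2)) = 1 / (1 + 10^+0.64 + 10^-1.67)
   = 1 / (1 + 4.3652 + 0.021380) = 1/5.3865 = 0.1856
[CO3²⁻] = α₂ × DIC = 0.1856 × 2.27 = 0.4214 mmol/kg
Ksp = 10^(−6.42) = 3.802×10^-7
Ω = [Ca²⁺][CO3²⁻]/Ksp = (10.3×10^-3)(4.214×10^-4) / 3.802×10^-7 = 11.4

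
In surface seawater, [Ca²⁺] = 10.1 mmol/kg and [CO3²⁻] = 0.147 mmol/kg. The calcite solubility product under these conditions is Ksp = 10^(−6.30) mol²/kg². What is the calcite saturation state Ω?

Ksp = 10^(−6.30) = 5.012×10^-7
Ω = [Ca²⁺][CO3²⁻]/Ksp = (10.1×10^-3)(0.147×10^-3) / 5.012×10^-7 = 2.96

Ω = 2.96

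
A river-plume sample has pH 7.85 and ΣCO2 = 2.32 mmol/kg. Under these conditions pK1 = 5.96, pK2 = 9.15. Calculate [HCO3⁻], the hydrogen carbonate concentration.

α₁ = 1 / (1 + [H⁺]/K1 + K2/[H⁺]) = 1 / (1 + 10^-1.89 + 10^-1.30)
   = 1 / (1 + 0.012882 + 0.050119) = 1/1.0630 = 0.9407
[HCO3⁻] = α₁ × DIC = 0.9407 × 2.32 = 2.18 mmol/kg

[HCO3⁻] = 2.18 mmol/kg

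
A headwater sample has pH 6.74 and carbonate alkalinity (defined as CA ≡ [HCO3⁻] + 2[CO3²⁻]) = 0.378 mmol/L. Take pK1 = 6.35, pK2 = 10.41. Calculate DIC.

DIC = 0.532 mmol/L

CA = [HCO3⁻] + 2[CO3²⁻] = (α₁ + 2α₂)·DIC
At pH 6.74: [H⁺]/K1 = 10^-0.39 = 0.40738, K2/[H⁺] = 10^-3.67 = 0.00021380
α₁ = 1/(1 + 0.40738 + 0.00021380) = 1/1.4076 = 0.7104; α₂ = α₁·K2/[H⁺] = 0.0001519
α₁ + 2α₂ = 0.7107
DIC = CA / (α₁ + 2α₂) = 0.378 / 0.7107 = 0.532 mmol/L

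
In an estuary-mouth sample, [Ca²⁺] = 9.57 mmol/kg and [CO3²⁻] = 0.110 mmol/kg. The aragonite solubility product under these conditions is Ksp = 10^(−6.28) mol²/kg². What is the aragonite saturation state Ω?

Ω = 2.01

Ksp = 10^(−6.28) = 5.248×10^-7
Ω = [Ca²⁺][CO3²⁻]/Ksp = (9.57×10^-3)(0.110×10^-3) / 5.248×10^-7 = 2.01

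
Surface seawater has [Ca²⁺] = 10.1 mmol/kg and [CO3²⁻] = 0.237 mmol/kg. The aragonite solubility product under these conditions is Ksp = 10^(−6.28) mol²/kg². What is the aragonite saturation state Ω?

Ω = 4.56

Ksp = 10^(−6.28) = 5.248×10^-7
Ω = [Ca²⁺][CO3²⁻]/Ksp = (10.1×10^-3)(0.237×10^-3) / 5.248×10^-7 = 4.56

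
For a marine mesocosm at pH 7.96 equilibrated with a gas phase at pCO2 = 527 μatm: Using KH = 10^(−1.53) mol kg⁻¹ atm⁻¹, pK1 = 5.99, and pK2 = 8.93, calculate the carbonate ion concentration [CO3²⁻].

[CO3²⁻] = 0.156 mmol/kg

[CO2*] = KH · pCO2 = 10^(−1.53) × 527×10^-6 = 1.555×10^-5 mol/kg
α₀ = 1/(1 + K1/[H⁺] + K1K2/[H⁺]²) = 1/(1 + 10^+1.97 + 10^+1.00) = 0.009585
DIC = [CO2*]/α₀ = 1.555×10^-5 / 0.009585 = 1.623 mmol/kg
[CO3²⁻] = α₂·DIC; α₂ = 0.09585, so [CO3²⁻] = 0.09585 × 1.623 = 0.156 mmol/kg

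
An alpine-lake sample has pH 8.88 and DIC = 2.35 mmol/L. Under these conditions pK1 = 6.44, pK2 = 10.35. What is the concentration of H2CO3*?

α₀ = 1 / (1 + K1/[H⁺] + K1K2/[H⁺]²) = 1 / (1 + 10^+2.44 + 10^+0.97)
   = 1 / (1 + 275.42 + 9.3325) = 1/285.76 = 0.003499
[CO2*] = α₀ × DIC = 0.003499 × 2.35 = 0.00822 mmol/L = 8.22 μmol/L

[CO2*] = 8.22 μmol/L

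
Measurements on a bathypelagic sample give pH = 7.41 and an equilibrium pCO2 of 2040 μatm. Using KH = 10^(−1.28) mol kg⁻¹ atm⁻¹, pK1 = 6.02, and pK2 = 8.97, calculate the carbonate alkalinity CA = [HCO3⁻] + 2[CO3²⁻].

CA = 2.77 mmol/kg

[CO2*] = KH · pCO2 = 10^(−1.28) × 2040×10^-6 = 1.071×10^-4 mol/kg
α₀ = 1/(1 + K1/[H⁺] + K1K2/[H⁺]²) = 1/(1 + 10^+1.39 + 10^-0.17) = 0.03813
DIC = [CO2*]/α₀ = 1.071×10^-4 / 0.03813 = 2.807 mmol/kg
CA = (α₁ + 2α₂)·DIC = (0.9361 + 2×0.02578) × 2.807 = 2.77 mmol/kg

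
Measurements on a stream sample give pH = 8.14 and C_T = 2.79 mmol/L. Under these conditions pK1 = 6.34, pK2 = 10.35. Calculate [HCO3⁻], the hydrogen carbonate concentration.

α₁ = 1 / (1 + [H⁺]/K1 + K2/[H⁺]) = 1 / (1 + 10^-1.80 + 10^-2.21)
   = 1 / (1 + 0.015849 + 0.0061660) = 1/1.0220 = 0.9785
[HCO3⁻] = α₁ × DIC = 0.9785 × 2.79 = 2.73 mmol/L

[HCO3⁻] = 2.73 mmol/L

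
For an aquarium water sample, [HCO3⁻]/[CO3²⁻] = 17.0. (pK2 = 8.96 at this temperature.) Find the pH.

pH = 7.73

From K2 = [H⁺][CO3²⁻]/[HCO3⁻]:  pH = pK2 − log₁₀([HCO3⁻]/[CO3²⁻])
log₁₀(17.0) = +1.230
pH = 8.96 − (+1.230) = 7.73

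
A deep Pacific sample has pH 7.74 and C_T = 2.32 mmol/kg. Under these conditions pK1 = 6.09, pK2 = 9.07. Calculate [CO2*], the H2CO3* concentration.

α₀ = 1 / (1 + K1/[H⁺] + K1K2/[H⁺]²) = 1 / (1 + 10^+1.65 + 10^+0.32)
   = 1 / (1 + 44.668 + 2.0893) = 1/47.758 = 0.02094
[CO2*] = α₀ × DIC = 0.02094 × 2.32 = 0.0486 mmol/kg

[CO2*] = 0.0486 mmol/kg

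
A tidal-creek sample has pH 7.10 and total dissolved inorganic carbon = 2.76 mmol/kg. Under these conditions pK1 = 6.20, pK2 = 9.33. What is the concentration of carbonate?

α₂ = 1 / (1 + [H⁺]/K2 + [H⁺]²/(K1K2)) = 1 / (1 + 10^+2.23 + 10^+1.33)
   = 1 / (1 + 169.82 + 21.380) = 1/192.20 = 0.005203
[CO3²⁻] = α₂ × DIC = 0.005203 × 2.76 = 0.0144 mmol/kg = 14.4 μmol/kg

[CO3²⁻] = 14.4 μmol/kg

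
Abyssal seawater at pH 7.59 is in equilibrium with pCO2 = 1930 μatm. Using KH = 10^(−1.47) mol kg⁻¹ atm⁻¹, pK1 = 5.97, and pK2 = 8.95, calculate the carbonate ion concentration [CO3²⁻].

[CO2*] = KH · pCO2 = 10^(−1.47) × 1930×10^-6 = 6.540×10^-5 mol/kg
α₀ = 1/(1 + K1/[H⁺] + K1K2/[H⁺]²) = 1/(1 + 10^+1.62 + 10^+0.26) = 0.02247
DIC = [CO2*]/α₀ = 6.540×10^-5 / 0.02247 = 2.911 mmol/kg
[CO3²⁻] = α₂·DIC; α₂ = 0.04089, so [CO3²⁻] = 0.04089 × 2.911 = 0.119 mmol/kg

[CO3²⁻] = 0.119 mmol/kg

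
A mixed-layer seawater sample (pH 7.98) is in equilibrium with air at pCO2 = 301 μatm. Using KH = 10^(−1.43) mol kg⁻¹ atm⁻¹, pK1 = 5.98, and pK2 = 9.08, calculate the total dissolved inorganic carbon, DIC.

[CO2*] = KH · pCO2 = 10^(−1.43) × 301×10^-6 = 1.118×10^-5 mol/kg
α₀ = 1/(1 + K1/[H⁺] + K1K2/[H⁺]²) = 1/(1 + 10^+2.00 + 10^+0.90) = 0.009179
DIC = [CO2*]/α₀ = 1.118×10^-5 / 0.009179 = 1.22 mmol/kg

DIC = 1.22 mmol/kg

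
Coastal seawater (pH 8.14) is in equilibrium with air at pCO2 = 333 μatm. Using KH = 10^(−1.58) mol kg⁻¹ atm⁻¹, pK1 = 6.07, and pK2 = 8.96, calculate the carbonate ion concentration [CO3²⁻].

[CO3²⁻] = 0.156 mmol/kg

[CO2*] = KH · pCO2 = 10^(−1.58) × 333×10^-6 = 8.759×10^-6 mol/kg
α₀ = 1/(1 + K1/[H⁺] + K1K2/[H⁺]²) = 1/(1 + 10^+2.07 + 10^+1.25) = 0.007338
DIC = [CO2*]/α₀ = 8.759×10^-6 / 0.007338 = 1.194 mmol/kg
[CO3²⁻] = α₂·DIC; α₂ = 0.1305, so [CO3²⁻] = 0.1305 × 1.194 = 0.156 mmol/kg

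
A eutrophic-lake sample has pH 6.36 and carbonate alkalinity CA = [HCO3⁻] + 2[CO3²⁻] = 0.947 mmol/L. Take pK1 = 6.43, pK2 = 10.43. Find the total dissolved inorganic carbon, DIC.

CA = [HCO3⁻] + 2[CO3²⁻] = (α₁ + 2α₂)·DIC
At pH 6.36: [H⁺]/K1 = 10^0.07 = 1.1749, K2/[H⁺] = 10^-4.07 = 8.5114×10^-5
α₁ = 1/(1 + 1.1749 + 8.5114×10^-5) = 1/2.1750 = 0.4598; α₂ = α₁·K2/[H⁺] = 3.913×10^-5
α₁ + 2α₂ = 0.4599
DIC = CA / (α₁ + 2α₂) = 0.947 / 0.4599 = 2.06 mmol/L

DIC = 2.06 mmol/L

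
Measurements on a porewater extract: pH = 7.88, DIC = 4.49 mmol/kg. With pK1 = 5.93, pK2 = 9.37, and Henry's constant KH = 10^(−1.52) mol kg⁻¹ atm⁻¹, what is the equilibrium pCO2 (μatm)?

α₀ = 1 / (1 + K1/[H⁺] + K1K2/[H⁺]²) = 1 / (1 + 10^+1.95 + 10^+0.46)
   = 1 / (1 + 89.125 + 2.8840) = 1/93.009 = 0.01075
[CO2*] = α₀ × DIC = 0.01075 × 4.49 = 0.04827 mmol/kg
pCO2 = [CO2*]/KH = 4.827×10^-5 / 3.020×10^-2 = 1600 μatm

pCO2 = 1600 μatm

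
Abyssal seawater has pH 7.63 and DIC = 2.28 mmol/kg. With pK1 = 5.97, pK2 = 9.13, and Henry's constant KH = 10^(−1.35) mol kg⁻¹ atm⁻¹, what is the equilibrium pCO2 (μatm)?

pCO2 = 1060 μatm

α₀ = 1 / (1 + K1/[H⁺] + K1K2/[H⁺]²) = 1 / (1 + 10^+1.66 + 10^+0.16)
   = 1 / (1 + 45.709 + 1.4454) = 1/48.154 = 0.02077
[CO2*] = α₀ × DIC = 0.02077 × 2.28 = 0.04735 mmol/kg
pCO2 = [CO2*]/KH = 4.735×10^-5 / 4.467×10^-2 = 1060 μatm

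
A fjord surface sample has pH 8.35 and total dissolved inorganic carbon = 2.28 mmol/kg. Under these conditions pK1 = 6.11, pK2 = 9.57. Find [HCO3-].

[HCO3⁻] = 2.14 mmol/kg

α₁ = 1 / (1 + [H⁺]/K1 + K2/[H⁺]) = 1 / (1 + 10^-2.24 + 10^-1.22)
   = 1 / (1 + 0.0057544 + 0.060256) = 1/1.0660 = 0.9381
[HCO3⁻] = α₁ × DIC = 0.9381 × 2.28 = 2.14 mmol/kg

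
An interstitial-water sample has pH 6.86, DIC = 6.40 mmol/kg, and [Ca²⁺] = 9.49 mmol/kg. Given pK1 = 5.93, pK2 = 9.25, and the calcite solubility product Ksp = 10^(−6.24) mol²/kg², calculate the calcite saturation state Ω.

Ω = 0.383

α₂ = 1 / (1 + [H⁺]/K2 + [H⁺]²/(K1K2)) = 1 / (1 + 10^+2.39 + 10^+1.46)
   = 1 / (1 + 245.47 + 28.840) = 1/275.31 = 0.003632
[CO3²⁻] = α₂ × DIC = 0.003632 × 6.40 = 0.02325 mmol/kg
Ksp = 10^(−6.24) = 5.754×10^-7
Ω = [Ca²⁺][CO3²⁻]/Ksp = (9.49×10^-3)(2.325×10^-5) / 5.754×10^-7 = 0.383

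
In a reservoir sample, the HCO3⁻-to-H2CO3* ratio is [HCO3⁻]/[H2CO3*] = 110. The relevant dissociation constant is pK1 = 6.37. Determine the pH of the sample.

pH = 8.41

From K1 = [H⁺][HCO3⁻]/[H2CO3*]:  pH = pK1 + log₁₀([HCO3⁻]/[H2CO3*])
log₁₀(110) = +2.041
pH = 6.37 + (+2.041) = 8.41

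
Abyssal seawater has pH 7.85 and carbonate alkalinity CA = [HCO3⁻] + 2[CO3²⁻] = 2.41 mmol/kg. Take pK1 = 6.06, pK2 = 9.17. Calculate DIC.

DIC = 2.34 mmol/kg

CA = [HCO3⁻] + 2[CO3²⁻] = (α₁ + 2α₂)·DIC
At pH 7.85: [H⁺]/K1 = 10^-1.79 = 0.016218, K2/[H⁺] = 10^-1.32 = 0.047863
α₁ = 1/(1 + 0.016218 + 0.047863) = 1/1.0641 = 0.9398; α₂ = α₁·K2/[H⁺] = 0.04498
α₁ + 2α₂ = 1.0297
DIC = CA / (α₁ + 2α₂) = 2.41 / 1.0297 = 2.34 mmol/kg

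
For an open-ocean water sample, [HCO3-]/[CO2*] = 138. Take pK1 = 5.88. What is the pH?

pH = 8.02

From K1 = [H⁺][HCO3-]/[CO2*]:  pH = pK1 + log₁₀([HCO3-]/[CO2*])
log₁₀(138) = +2.140
pH = 5.88 + (+2.140) = 8.02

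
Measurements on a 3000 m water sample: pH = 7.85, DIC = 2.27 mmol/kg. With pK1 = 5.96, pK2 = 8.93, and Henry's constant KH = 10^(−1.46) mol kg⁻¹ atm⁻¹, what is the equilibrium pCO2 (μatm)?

α₀ = 1 / (1 + K1/[H⁺] + K1K2/[H⁺]²) = 1 / (1 + 10^+1.89 + 10^+0.81)
   = 1 / (1 + 77.625 + 6.4565) = 1/85.081 = 0.01175
[CO2*] = α₀ × DIC = 0.01175 × 2.27 = 0.02668 mmol/kg
pCO2 = [CO2*]/KH = 2.668×10^-5 / 3.467×10^-2 = 769 μatm

pCO2 = 769 μatm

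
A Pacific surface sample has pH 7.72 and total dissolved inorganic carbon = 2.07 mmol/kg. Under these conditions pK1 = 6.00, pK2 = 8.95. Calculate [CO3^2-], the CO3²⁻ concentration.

[CO3²⁻] = 0.113 mmol/kg

α₂ = 1 / (1 + [H⁺]/K2 + [H⁺]²/(K1K2)) = 1 / (1 + 10^+1.23 + 10^-0.49)
   = 1 / (1 + 16.982 + 0.32359) = 1/18.306 = 0.05463
[CO3²⁻] = α₂ × DIC = 0.05463 × 2.07 = 0.113 mmol/kg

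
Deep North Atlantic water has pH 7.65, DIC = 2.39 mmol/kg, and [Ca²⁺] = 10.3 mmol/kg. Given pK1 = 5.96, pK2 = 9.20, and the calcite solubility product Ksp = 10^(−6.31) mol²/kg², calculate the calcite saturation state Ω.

Ω = 1.35

α₂ = 1 / (1 + [H⁺]/K2 + [H⁺]²/(K1K2)) = 1 / (1 + 10^+1.55 + 10^-0.14)
   = 1 / (1 + 35.481 + 0.72444) = 1/37.206 = 0.02688
[CO3²⁻] = α₂ × DIC = 0.02688 × 2.39 = 0.06424 mmol/kg
Ksp = 10^(−6.31) = 4.898×10^-7
Ω = [Ca²⁺][CO3²⁻]/Ksp = (10.3×10^-3)(6.424×10^-5) / 4.898×10^-7 = 1.35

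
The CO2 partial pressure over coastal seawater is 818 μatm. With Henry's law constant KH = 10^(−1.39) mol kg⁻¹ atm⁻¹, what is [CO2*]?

[CO2*] = 33.3 μmol/kg

KH = 10^(−1.39) = 4.074×10^-2 mol kg⁻¹ atm⁻¹
[CO2*] = KH · pCO2 = 4.074×10^-2 × 818×10^-6 atm = 3.33×10^-5 mol/kg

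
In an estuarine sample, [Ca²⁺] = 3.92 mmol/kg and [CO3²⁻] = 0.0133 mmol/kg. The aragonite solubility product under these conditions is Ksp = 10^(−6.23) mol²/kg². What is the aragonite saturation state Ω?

Ksp = 10^(−6.23) = 5.888×10^-7
Ω = [Ca²⁺][CO3²⁻]/Ksp = (3.92×10^-3)(0.0133×10^-3) / 5.888×10^-7 = 0.0885

Ω = 0.0885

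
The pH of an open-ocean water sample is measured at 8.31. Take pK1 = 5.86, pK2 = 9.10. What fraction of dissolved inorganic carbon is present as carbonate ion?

α₂ = 1 / (1 + [H⁺]/K2 + [H⁺]²/(K1K2)) = 1 / (1 + 10^+0.79 + 10^-1.66)
   = 1 / (1 + 6.1660 + 0.021878) = 1/7.1878 = 0.1391

α₂ = 0.139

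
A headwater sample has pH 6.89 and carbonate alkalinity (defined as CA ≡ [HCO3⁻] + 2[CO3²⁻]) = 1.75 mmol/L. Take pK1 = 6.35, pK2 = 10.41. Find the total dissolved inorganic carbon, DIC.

DIC = 2.25 mmol/L

CA = [HCO3⁻] + 2[CO3²⁻] = (α₁ + 2α₂)·DIC
At pH 6.89: [H⁺]/K1 = 10^-0.54 = 0.28840, K2/[H⁺] = 10^-3.52 = 0.00030200
α₁ = 1/(1 + 0.28840 + 0.00030200) = 1/1.2887 = 0.7760; α₂ = α₁·K2/[H⁺] = 0.0002343
α₁ + 2α₂ = 0.7764
DIC = CA / (α₁ + 2α₂) = 1.75 / 0.7764 = 2.25 mmol/L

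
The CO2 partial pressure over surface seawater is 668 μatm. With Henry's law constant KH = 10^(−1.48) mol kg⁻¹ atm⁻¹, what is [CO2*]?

KH = 10^(−1.48) = 3.311×10^-2 mol kg⁻¹ atm⁻¹
[CO2*] = KH · pCO2 = 3.311×10^-2 × 668×10^-6 atm = 2.21×10^-5 mol/kg

[CO2*] = 22.1 μmol/kg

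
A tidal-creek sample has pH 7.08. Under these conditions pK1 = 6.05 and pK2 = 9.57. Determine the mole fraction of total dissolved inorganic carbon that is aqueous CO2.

α₀ = 0.0851

α₀ = 1 / (1 + K1/[H⁺] + K1K2/[H⁺]²) = 1 / (1 + 10^+1.03 + 10^-1.46)
   = 1 / (1 + 10.715 + 0.034674) = 1/11.750 = 0.08511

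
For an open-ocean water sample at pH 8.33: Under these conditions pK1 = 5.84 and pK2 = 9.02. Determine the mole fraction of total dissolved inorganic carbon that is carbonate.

α₂ = 1 / (1 + [H⁺]/K2 + [H⁺]²/(K1K2)) = 1 / (1 + 10^+0.69 + 10^-1.80)
   = 1 / (1 + 4.8978 + 0.015849) = 1/5.9136 = 0.1691

α₂ = 0.169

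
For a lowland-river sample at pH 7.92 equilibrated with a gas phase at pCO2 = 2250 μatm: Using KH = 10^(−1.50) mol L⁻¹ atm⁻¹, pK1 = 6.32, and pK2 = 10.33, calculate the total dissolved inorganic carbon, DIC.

[CO2*] = KH · pCO2 = 10^(−1.50) × 2250×10^-6 = 7.115×10^-5 mol/L
α₀ = 1/(1 + K1/[H⁺] + K1K2/[H⁺]²) = 1/(1 + 10^+1.60 + 10^-0.81) = 0.02441
DIC = [CO2*]/α₀ = 7.115×10^-5 / 0.02441 = 2.91 mmol/L

DIC = 2.91 mmol/L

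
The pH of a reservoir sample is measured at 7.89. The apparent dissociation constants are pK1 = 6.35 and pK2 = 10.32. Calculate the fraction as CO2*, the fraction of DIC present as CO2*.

α₀ = 1 / (1 + K1/[H⁺] + K1K2/[H⁺]²) = 1 / (1 + 10^+1.54 + 10^-0.89)
   = 1 / (1 + 34.674 + 0.12882) = 1/35.803 = 0.02793

α₀ = 0.0279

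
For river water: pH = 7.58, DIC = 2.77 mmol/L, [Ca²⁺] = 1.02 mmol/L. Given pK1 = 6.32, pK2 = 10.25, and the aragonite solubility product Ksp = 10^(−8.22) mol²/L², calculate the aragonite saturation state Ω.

α₂ = 1 / (1 + [H⁺]/K2 + [H⁺]²/(K1K2)) = 1 / (1 + 10^+2.67 + 10^+1.41)
   = 1 / (1 + 467.74 + 25.704) = 1/494.44 = 0.002022
[CO3²⁻] = α₂ × DIC = 0.002022 × 2.77 = 0.005602 mmol/L = 5.602 μmol/L
Ksp = 10^(−8.22) = 6.026×10^-9
Ω = [Ca²⁺][CO3²⁻]/Ksp = (1.02×10^-3)(5.602×10^-6) / 6.026×10^-9 = 0.948

Ω = 0.948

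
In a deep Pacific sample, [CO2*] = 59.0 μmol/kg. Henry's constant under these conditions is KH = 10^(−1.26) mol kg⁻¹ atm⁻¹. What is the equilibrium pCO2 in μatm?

KH = 10^(−1.26) = 5.495×10^-2 mol kg⁻¹ atm⁻¹
pCO2 = [CO2*]/KH = 59.0×10^-6 / 5.495×10^-2 = 1.07×10^-3 atm = 1070 μatm

pCO2 = 1070 μatm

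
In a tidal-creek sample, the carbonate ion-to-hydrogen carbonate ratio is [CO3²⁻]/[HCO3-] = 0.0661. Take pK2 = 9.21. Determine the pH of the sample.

From K2 = [H⁺][CO3²⁻]/[HCO3-]:  pH = pK2 + log₁₀([CO3²⁻]/[HCO3-])
log₁₀(0.0661) = -1.180
pH = 9.21 + (-1.180) = 8.03

pH = 8.03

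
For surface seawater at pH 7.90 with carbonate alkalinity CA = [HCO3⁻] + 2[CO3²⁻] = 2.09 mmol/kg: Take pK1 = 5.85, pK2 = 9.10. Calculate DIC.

DIC = 1.99 mmol/kg

CA = [HCO3⁻] + 2[CO3²⁻] = (α₁ + 2α₂)·DIC
At pH 7.90: [H⁺]/K1 = 10^-2.05 = 0.0089125, K2/[H⁺] = 10^-1.20 = 0.063096
α₁ = 1/(1 + 0.0089125 + 0.063096) = 1/1.0720 = 0.9328; α₂ = α₁·K2/[H⁺] = 0.05886
α₁ + 2α₂ = 1.0505
DIC = CA / (α₁ + 2α₂) = 2.09 / 1.0505 = 1.99 mmol/kg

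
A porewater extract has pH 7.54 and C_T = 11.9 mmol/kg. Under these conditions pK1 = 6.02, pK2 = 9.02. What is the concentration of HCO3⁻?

[HCO3⁻] = 11.2 mmol/kg

α₁ = 1 / (1 + [H⁺]/K1 + K2/[H⁺]) = 1 / (1 + 10^-1.52 + 10^-1.48)
   = 1 / (1 + 0.030200 + 0.033113) = 1/1.0633 = 0.9405
[HCO3⁻] = α₁ × DIC = 0.9405 × 11.9 = 11.2 mmol/kg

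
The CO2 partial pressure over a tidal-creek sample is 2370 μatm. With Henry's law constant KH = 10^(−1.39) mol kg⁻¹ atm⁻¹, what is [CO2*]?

[CO2*] = 96.5 μmol/kg

KH = 10^(−1.39) = 4.074×10^-2 mol kg⁻¹ atm⁻¹
[CO2*] = KH · pCO2 = 4.074×10^-2 × 2370×10^-6 atm = 9.65×10^-5 mol/kg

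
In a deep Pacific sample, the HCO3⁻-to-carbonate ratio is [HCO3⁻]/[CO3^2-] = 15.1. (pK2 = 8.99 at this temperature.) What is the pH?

pH = 7.81

From K2 = [H⁺][CO3^2-]/[HCO3⁻]:  pH = pK2 − log₁₀([HCO3⁻]/[CO3^2-])
log₁₀(15.1) = +1.179
pH = 8.99 − (+1.179) = 7.81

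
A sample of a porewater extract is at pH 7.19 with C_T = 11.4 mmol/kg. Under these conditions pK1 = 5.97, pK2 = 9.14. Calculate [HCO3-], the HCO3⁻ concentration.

[HCO3⁻] = 10.6 mmol/kg

α₁ = 1 / (1 + [H⁺]/K1 + K2/[H⁺]) = 1 / (1 + 10^-1.22 + 10^-1.95)
   = 1 / (1 + 0.060256 + 0.011220) = 1/1.0715 = 0.9333
[HCO3⁻] = α₁ × DIC = 0.9333 × 11.4 = 10.6 mmol/kg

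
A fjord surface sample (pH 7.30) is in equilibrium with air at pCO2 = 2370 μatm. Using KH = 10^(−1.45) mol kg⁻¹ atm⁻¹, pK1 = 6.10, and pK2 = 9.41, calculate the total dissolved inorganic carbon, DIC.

[CO2*] = KH · pCO2 = 10^(−1.45) × 2370×10^-6 = 8.409×10^-5 mol/kg
α₀ = 1/(1 + K1/[H⁺] + K1K2/[H⁺]²) = 1/(1 + 10^+1.20 + 10^-0.91) = 0.05892
DIC = [CO2*]/α₀ = 8.409×10^-5 / 0.05892 = 1.43 mmol/kg

DIC = 1.43 mmol/kg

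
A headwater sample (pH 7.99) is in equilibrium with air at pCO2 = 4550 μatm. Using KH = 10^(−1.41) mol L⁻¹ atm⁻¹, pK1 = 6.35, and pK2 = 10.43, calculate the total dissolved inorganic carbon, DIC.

DIC = 7.93 mmol/L

[CO2*] = KH · pCO2 = 10^(−1.41) × 4550×10^-6 = 1.770×10^-4 mol/L
α₀ = 1/(1 + K1/[H⁺] + K1K2/[H⁺]²) = 1/(1 + 10^+1.64 + 10^-0.80) = 0.02232
DIC = [CO2*]/α₀ = 1.770×10^-4 / 0.02232 = 7.93 mmol/L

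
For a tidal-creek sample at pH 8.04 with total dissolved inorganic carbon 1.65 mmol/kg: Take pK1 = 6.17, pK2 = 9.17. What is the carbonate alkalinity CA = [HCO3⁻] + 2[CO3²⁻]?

CA = 1.74 mmol/kg

CA = [HCO3⁻] + 2[CO3²⁻] = (α₁ + 2α₂)·DIC
At pH 8.04: [H⁺]/K1 = 10^-1.87 = 0.013490, K2/[H⁺] = 10^-1.13 = 0.074131
α₁ = 1/(1 + 0.013490 + 0.074131) = 1/1.0876 = 0.9194; α₂ = α₁·K2/[H⁺] = 0.06816
α₁ + 2α₂ = 1.0558
CA = 1.0558 × 1.65 = 1.74 mmol/kg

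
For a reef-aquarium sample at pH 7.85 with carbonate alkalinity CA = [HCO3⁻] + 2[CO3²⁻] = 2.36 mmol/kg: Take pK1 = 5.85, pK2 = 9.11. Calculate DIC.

DIC = 2.26 mmol/kg

CA = [HCO3⁻] + 2[CO3²⁻] = (α₁ + 2α₂)·DIC
At pH 7.85: [H⁺]/K1 = 10^-2.00 = 0.010000, K2/[H⁺] = 10^-1.26 = 0.054954
α₁ = 1/(1 + 0.010000 + 0.054954) = 1/1.0650 = 0.9390; α₂ = α₁·K2/[H⁺] = 0.05160
α₁ + 2α₂ = 1.0422
DIC = CA / (α₁ + 2α₂) = 2.36 / 1.0422 = 2.26 mmol/kg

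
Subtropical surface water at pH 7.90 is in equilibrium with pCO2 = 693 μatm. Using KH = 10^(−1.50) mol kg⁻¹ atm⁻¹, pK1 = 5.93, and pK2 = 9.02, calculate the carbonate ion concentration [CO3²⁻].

[CO2*] = KH · pCO2 = 10^(−1.50) × 693×10^-6 = 2.191×10^-5 mol/kg
α₀ = 1/(1 + K1/[H⁺] + K1K2/[H⁺]²) = 1/(1 + 10^+1.97 + 10^+0.85) = 0.009861
DIC = [CO2*]/α₀ = 2.191×10^-5 / 0.009861 = 2.222 mmol/kg
[CO3²⁻] = α₂·DIC; α₂ = 0.06981, so [CO3²⁻] = 0.06981 × 2.222 = 0.155 mmol/kg

[CO3²⁻] = 0.155 mmol/kg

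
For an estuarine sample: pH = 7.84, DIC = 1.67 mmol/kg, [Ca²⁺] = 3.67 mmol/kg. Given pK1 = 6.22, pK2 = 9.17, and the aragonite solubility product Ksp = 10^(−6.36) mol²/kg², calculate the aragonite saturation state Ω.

Ω = 0.613

α₂ = 1 / (1 + [H⁺]/K2 + [H⁺]²/(K1K2)) = 1 / (1 + 10^+1.33 + 10^-0.29)
   = 1 / (1 + 21.380 + 0.51286) = 1/22.892 = 0.04368
[CO3²⁻] = α₂ × DIC = 0.04368 × 1.67 = 0.07295 mmol/kg
Ksp = 10^(−6.36) = 4.365×10^-7
Ω = [Ca²⁺][CO3²⁻]/Ksp = (3.67×10^-3)(7.295×10^-5) / 4.365×10^-7 = 0.613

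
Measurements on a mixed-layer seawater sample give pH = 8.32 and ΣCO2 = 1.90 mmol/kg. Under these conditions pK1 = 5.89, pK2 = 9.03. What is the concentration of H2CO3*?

α₀ = 1 / (1 + K1/[H⁺] + K1K2/[H⁺]²) = 1 / (1 + 10^+2.43 + 10^+1.72)
   = 1 / (1 + 269.15 + 52.481) = 1/322.63 = 0.003099
[CO2*] = α₀ × DIC = 0.003099 × 1.90 = 0.00589 mmol/kg = 5.89 μmol/kg

[CO2*] = 5.89 μmol/kg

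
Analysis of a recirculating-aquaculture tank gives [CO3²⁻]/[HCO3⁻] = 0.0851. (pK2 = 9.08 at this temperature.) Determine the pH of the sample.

From K2 = [H⁺][CO3²⁻]/[HCO3⁻]:  pH = pK2 + log₁₀([CO3²⁻]/[HCO3⁻])
log₁₀(0.0851) = -1.070
pH = 9.08 + (-1.070) = 8.01

pH = 8.01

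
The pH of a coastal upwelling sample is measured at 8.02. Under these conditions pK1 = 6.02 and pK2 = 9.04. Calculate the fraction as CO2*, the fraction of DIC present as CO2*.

α₀ = 1 / (1 + K1/[H⁺] + K1K2/[H⁺]²) = 1 / (1 + 10^+2.00 + 10^+0.98)
   = 1 / (1 + 100.00 + 9.5499) = 1/110.55 = 0.009046

α₀ = 0.00905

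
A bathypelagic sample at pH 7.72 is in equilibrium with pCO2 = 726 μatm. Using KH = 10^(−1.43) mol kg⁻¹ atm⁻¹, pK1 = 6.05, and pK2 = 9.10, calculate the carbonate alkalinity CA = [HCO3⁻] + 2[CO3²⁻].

[CO2*] = KH · pCO2 = 10^(−1.43) × 726×10^-6 = 2.697×10^-5 mol/kg
α₀ = 1/(1 + K1/[H⁺] + K1K2/[H⁺]²) = 1/(1 + 10^+1.67 + 10^+0.29) = 0.02011
DIC = [CO2*]/α₀ = 2.697×10^-5 / 0.02011 = 1.341 mmol/kg
CA = (α₁ + 2α₂)·DIC = (0.9407 + 2×0.03921) × 1.341 = 1.37 mmol/kg

CA = 1.37 mmol/kg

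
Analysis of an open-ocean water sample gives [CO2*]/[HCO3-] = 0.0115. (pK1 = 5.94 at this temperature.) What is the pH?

From K1 = [H⁺][HCO3-]/[CO2*]:  pH = pK1 − log₁₀([CO2*]/[HCO3-])
log₁₀(0.0115) = -1.939
pH = 5.94 − (-1.939) = 7.88

pH = 7.88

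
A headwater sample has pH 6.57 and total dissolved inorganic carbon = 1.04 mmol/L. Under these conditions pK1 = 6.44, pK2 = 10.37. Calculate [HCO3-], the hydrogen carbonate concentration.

[HCO3⁻] = 0.597 mmol/L

α₁ = 1 / (1 + [H⁺]/K1 + K2/[H⁺]) = 1 / (1 + 10^-0.13 + 10^-3.80)
   = 1 / (1 + 0.74131 + 0.00015849) = 1/1.7415 = 0.5742
[HCO3⁻] = α₁ × DIC = 0.5742 × 1.04 = 0.597 mmol/L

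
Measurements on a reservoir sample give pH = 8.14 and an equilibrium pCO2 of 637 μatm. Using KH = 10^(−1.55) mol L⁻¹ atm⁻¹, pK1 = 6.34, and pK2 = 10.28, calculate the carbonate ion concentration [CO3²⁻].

[CO2*] = KH · pCO2 = 10^(−1.55) × 637×10^-6 = 1.795×10^-5 mol/L
α₀ = 1/(1 + K1/[H⁺] + K1K2/[H⁺]²) = 1/(1 + 10^+1.80 + 10^-0.34) = 0.01549
DIC = [CO2*]/α₀ = 1.795×10^-5 / 0.01549 = 1.159 mmol/L
[CO3²⁻] = α₂·DIC; α₂ = 0.007081, so [CO3²⁻] = 0.007081 × 1.159 = 0.00821 mmol/L = 8.21 μmol/L

[CO3²⁻] = 8.21 μmol/L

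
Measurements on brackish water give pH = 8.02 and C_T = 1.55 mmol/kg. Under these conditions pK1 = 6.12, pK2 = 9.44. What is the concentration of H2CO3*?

α₀ = 1 / (1 + K1/[H⁺] + K1K2/[H⁺]²) = 1 / (1 + 10^+1.90 + 10^+0.48)
   = 1 / (1 + 79.433 + 3.0200) = 1/83.453 = 0.01198
[CO2*] = α₀ × DIC = 0.01198 × 1.55 = 0.0186 mmol/kg = 18.6 μmol/kg

[CO2*] = 18.6 μmol/kg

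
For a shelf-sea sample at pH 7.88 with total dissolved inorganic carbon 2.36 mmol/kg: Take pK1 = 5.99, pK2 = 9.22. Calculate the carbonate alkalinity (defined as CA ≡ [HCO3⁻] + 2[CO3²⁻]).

CA = 2.43 mmol/kg

CA = [HCO3⁻] + 2[CO3²⁻] = (α₁ + 2α₂)·DIC
At pH 7.88: [H⁺]/K1 = 10^-1.89 = 0.012882, K2/[H⁺] = 10^-1.34 = 0.045709
α₁ = 1/(1 + 0.012882 + 0.045709) = 1/1.0586 = 0.9447; α₂ = α₁·K2/[H⁺] = 0.04318
α₁ + 2α₂ = 1.0310
CA = 1.0310 × 2.36 = 2.43 mmol/kg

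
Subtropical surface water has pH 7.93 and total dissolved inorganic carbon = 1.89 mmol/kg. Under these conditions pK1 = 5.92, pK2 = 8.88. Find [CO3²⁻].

[CO3²⁻] = 0.189 mmol/kg

α₂ = 1 / (1 + [H⁺]/K2 + [H⁺]²/(K1K2)) = 1 / (1 + 10^+0.95 + 10^-1.06)
   = 1 / (1 + 8.9125 + 0.087096) = 1/9.9996 = 0.1000
[CO3²⁻] = α₂ × DIC = 0.1000 × 1.89 = 0.189 mmol/kg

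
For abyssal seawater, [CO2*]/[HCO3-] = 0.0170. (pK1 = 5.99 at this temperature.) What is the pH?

From K1 = [H⁺][HCO3-]/[CO2*]:  pH = pK1 − log₁₀([CO2*]/[HCO3-])
log₁₀(0.0170) = -1.770
pH = 5.99 − (-1.770) = 7.76

pH = 7.76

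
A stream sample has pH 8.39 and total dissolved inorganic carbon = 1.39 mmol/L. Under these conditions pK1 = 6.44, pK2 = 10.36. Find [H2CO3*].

[CO2*] = 15.3 μmol/L

α₀ = 1 / (1 + K1/[H⁺] + K1K2/[H⁺]²) = 1 / (1 + 10^+1.95 + 10^-0.02)
   = 1 / (1 + 89.125 + 0.95499) = 1/91.080 = 0.01098
[CO2*] = α₀ × DIC = 0.01098 × 1.39 = 0.0153 mmol/L = 15.3 μmol/L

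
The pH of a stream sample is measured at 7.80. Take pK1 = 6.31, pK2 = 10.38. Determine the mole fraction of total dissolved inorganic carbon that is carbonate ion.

α₂ = 0.00254

α₂ = 1 / (1 + [H⁺]/K2 + [H⁺]²/(K1K2)) = 1 / (1 + 10^+2.58 + 10^+1.09)
   = 1 / (1 + 380.19 + 12.303) = 1/393.49 = 0.002541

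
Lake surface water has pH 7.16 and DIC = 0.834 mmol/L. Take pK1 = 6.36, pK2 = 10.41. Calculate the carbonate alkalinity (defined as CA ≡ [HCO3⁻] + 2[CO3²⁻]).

CA = 0.720 mmol/L

CA = [HCO3⁻] + 2[CO3²⁻] = (α₁ + 2α₂)·DIC
At pH 7.16: [H⁺]/K1 = 10^-0.80 = 0.15849, K2/[H⁺] = 10^-3.25 = 0.00056234
α₁ = 1/(1 + 0.15849 + 0.00056234) = 1/1.1591 = 0.8628; α₂ = α₁·K2/[H⁺] = 0.0004852
α₁ + 2α₂ = 0.8637
CA = 0.8637 × 0.834 = 0.720 mmol/L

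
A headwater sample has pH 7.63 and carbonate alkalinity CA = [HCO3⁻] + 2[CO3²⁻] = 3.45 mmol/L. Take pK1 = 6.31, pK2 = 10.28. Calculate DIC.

DIC = 3.61 mmol/L

CA = [HCO3⁻] + 2[CO3²⁻] = (α₁ + 2α₂)·DIC
At pH 7.63: [H⁺]/K1 = 10^-1.32 = 0.047863, K2/[H⁺] = 10^-2.65 = 0.0022387
α₁ = 1/(1 + 0.047863 + 0.0022387) = 1/1.0501 = 0.9523; α₂ = α₁·K2/[H⁺] = 0.002132
α₁ + 2α₂ = 0.9566
DIC = CA / (α₁ + 2α₂) = 3.45 / 0.9566 = 3.61 mmol/L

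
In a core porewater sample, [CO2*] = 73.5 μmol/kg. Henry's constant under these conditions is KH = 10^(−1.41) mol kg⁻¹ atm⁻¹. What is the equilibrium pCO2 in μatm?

KH = 10^(−1.41) = 3.890×10^-2 mol kg⁻¹ atm⁻¹
pCO2 = [CO2*]/KH = 73.5×10^-6 / 3.890×10^-2 = 1.89×10^-3 atm = 1890 μatm

pCO2 = 1890 μatm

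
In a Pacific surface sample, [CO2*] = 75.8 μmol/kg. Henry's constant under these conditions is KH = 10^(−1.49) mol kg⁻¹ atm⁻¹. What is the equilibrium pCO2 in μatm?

pCO2 = 2340 μatm

KH = 10^(−1.49) = 3.236×10^-2 mol kg⁻¹ atm⁻¹
pCO2 = [CO2*]/KH = 75.8×10^-6 / 3.236×10^-2 = 2.34×10^-3 atm = 2340 μatm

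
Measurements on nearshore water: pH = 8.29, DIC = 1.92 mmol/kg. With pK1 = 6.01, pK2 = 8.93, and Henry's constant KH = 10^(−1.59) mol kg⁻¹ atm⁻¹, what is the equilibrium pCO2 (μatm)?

α₀ = 1 / (1 + K1/[H⁺] + K1K2/[H⁺]²) = 1 / (1 + 10^+2.28 + 10^+1.64)
   = 1 / (1 + 190.55 + 43.652) = 1/235.20 = 0.004252
[CO2*] = α₀ × DIC = 0.004252 × 1.92 = 0.008163 mmol/kg = 8.163 μmol/kg
pCO2 = [CO2*]/KH = 8.163×10^-6 / 2.570×10^-2 = 318 μatm

pCO2 = 318 μatm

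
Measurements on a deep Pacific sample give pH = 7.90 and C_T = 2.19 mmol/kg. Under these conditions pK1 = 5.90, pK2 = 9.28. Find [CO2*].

[CO2*] = 0.0208 mmol/kg

α₀ = 1 / (1 + K1/[H⁺] + K1K2/[H⁺]²) = 1 / (1 + 10^+2.00 + 10^+0.62)
   = 1 / (1 + 100.00 + 4.1687) = 1/105.17 = 0.009509
[CO2*] = α₀ × DIC = 0.009509 × 2.19 = 0.0208 mmol/kg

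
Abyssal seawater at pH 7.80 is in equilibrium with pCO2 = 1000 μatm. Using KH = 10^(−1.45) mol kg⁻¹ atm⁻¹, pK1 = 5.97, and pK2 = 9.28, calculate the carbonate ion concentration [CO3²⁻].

[CO2*] = KH · pCO2 = 10^(−1.45) × 1000×10^-6 = 3.548×10^-5 mol/kg
α₀ = 1/(1 + K1/[H⁺] + K1K2/[H⁺]²) = 1/(1 + 10^+1.83 + 10^+0.35) = 0.01411
DIC = [CO2*]/α₀ = 3.548×10^-5 / 0.01411 = 2.514 mmol/kg
[CO3²⁻] = α₂·DIC; α₂ = 0.03160, so [CO3²⁻] = 0.03160 × 2.514 = 0.0794 mmol/kg

[CO3²⁻] = 0.0794 mmol/kg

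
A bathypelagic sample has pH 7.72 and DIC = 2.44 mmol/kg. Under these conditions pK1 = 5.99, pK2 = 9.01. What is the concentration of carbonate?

α₂ = 1 / (1 + [H⁺]/K2 + [H⁺]²/(K1K2)) = 1 / (1 + 10^+1.29 + 10^-0.44)
   = 1 / (1 + 19.498 + 0.36308) = 1/20.862 = 0.04794
[CO3²⁻] = α₂ × DIC = 0.04794 × 2.44 = 0.117 mmol/kg

[CO3²⁻] = 0.117 mmol/kg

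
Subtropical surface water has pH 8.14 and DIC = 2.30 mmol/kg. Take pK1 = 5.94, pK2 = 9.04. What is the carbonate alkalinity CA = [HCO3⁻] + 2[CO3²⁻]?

CA = 2.54 mmol/kg

CA = [HCO3⁻] + 2[CO3²⁻] = (α₁ + 2α₂)·DIC
At pH 8.14: [H⁺]/K1 = 10^-2.20 = 0.0063096, K2/[H⁺] = 10^-0.90 = 0.12589
α₁ = 1/(1 + 0.0063096 + 0.12589) = 1/1.1322 = 0.8832; α₂ = α₁·K2/[H⁺] = 0.1112
α₁ + 2α₂ = 1.1056
CA = 1.1056 × 2.30 = 2.54 mmol/kg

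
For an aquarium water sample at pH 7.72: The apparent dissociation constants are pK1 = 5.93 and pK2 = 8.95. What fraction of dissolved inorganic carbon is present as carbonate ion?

α₂ = 0.0548

α₂ = 1 / (1 + [H⁺]/K2 + [H⁺]²/(K1K2)) = 1 / (1 + 10^+1.23 + 10^-0.56)
   = 1 / (1 + 16.982 + 0.27542) = 1/18.258 = 0.05477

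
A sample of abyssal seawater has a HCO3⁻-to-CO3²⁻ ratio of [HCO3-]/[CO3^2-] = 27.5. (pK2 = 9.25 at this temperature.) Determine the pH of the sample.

From K2 = [H⁺][CO3^2-]/[HCO3-]:  pH = pK2 − log₁₀([HCO3-]/[CO3^2-])
log₁₀(27.5) = +1.439
pH = 9.25 − (+1.439) = 7.81

pH = 7.81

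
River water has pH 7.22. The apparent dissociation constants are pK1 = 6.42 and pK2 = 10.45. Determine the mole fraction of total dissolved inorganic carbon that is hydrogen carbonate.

α₁ = 0.863

α₁ = 1 / (1 + [H⁺]/K1 + K2/[H⁺]) = 1 / (1 + 10^-0.80 + 10^-3.23)
   = 1 / (1 + 0.15849 + 0.00058884) = 1/1.1591 = 0.8628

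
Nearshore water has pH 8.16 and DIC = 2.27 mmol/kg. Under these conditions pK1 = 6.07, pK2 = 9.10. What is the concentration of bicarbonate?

α₁ = 1 / (1 + [H⁺]/K1 + K2/[H⁺]) = 1 / (1 + 10^-2.09 + 10^-0.94)
   = 1 / (1 + 0.0081283 + 0.11482) = 1/1.1229 = 0.8905
[HCO3⁻] = α₁ × DIC = 0.8905 × 2.27 = 2.02 mmol/kg

[HCO3⁻] = 2.02 mmol/kg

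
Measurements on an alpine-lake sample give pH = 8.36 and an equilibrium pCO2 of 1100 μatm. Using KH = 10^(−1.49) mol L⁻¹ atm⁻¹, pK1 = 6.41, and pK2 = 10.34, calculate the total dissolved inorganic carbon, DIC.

DIC = 3.24 mmol/L

[CO2*] = KH · pCO2 = 10^(−1.49) × 1100×10^-6 = 3.560×10^-5 mol/L
α₀ = 1/(1 + K1/[H⁺] + K1K2/[H⁺]²) = 1/(1 + 10^+1.95 + 10^-0.03) = 0.01098
DIC = [CO2*]/α₀ = 3.560×10^-5 / 0.01098 = 3.24 mmol/L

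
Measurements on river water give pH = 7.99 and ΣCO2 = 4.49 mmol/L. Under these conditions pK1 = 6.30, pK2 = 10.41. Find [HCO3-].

[HCO3⁻] = 4.38 mmol/L

α₁ = 1 / (1 + [H⁺]/K1 + K2/[H⁺]) = 1 / (1 + 10^-1.69 + 10^-2.42)
   = 1 / (1 + 0.020417 + 0.0038019) = 1/1.0242 = 0.9764
[HCO3⁻] = α₁ × DIC = 0.9764 × 4.49 = 4.38 mmol/L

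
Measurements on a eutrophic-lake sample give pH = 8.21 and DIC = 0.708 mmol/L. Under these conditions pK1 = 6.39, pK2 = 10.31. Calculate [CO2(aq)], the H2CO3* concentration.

α₀ = 1 / (1 + K1/[H⁺] + K1K2/[H⁺]²) = 1 / (1 + 10^+1.82 + 10^-0.28)
   = 1 / (1 + 66.069 + 0.52481) = 1/67.594 = 0.01479
[CO2*] = α₀ × DIC = 0.01479 × 0.708 = 0.0105 mmol/L = 10.5 μmol/L

[CO2*] = 10.5 μmol/L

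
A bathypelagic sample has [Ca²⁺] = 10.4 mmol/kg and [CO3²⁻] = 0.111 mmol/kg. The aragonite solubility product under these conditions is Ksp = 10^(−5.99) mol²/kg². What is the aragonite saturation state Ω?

Ksp = 10^(−5.99) = 1.023×10^-6
Ω = [Ca²⁺][CO3²⁻]/Ksp = (10.4×10^-3)(0.111×10^-3) / 1.023×10^-6 = 1.13

Ω = 1.13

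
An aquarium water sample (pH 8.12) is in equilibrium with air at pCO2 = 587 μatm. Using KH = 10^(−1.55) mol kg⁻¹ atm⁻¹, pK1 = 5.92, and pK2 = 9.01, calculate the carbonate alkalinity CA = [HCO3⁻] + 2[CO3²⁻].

CA = 3.30 mmol/kg

[CO2*] = KH · pCO2 = 10^(−1.55) × 587×10^-6 = 1.654×10^-5 mol/kg
α₀ = 1/(1 + K1/[H⁺] + K1K2/[H⁺]²) = 1/(1 + 10^+2.20 + 10^+1.31) = 0.005558
DIC = [CO2*]/α₀ = 1.654×10^-5 / 0.005558 = 2.976 mmol/kg
CA = (α₁ + 2α₂)·DIC = (0.8810 + 2×0.1135) × 2.976 = 3.30 mmol/kg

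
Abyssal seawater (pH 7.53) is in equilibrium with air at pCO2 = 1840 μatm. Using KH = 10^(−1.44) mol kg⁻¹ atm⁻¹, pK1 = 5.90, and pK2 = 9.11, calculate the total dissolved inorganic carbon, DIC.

[CO2*] = KH · pCO2 = 10^(−1.44) × 1840×10^-6 = 6.681×10^-5 mol/kg
α₀ = 1/(1 + K1/[H⁺] + K1K2/[H⁺]²) = 1/(1 + 10^+1.63 + 10^+0.05) = 0.02233
DIC = [CO2*]/α₀ = 6.681×10^-5 / 0.02233 = 2.99 mmol/kg

DIC = 2.99 mmol/kg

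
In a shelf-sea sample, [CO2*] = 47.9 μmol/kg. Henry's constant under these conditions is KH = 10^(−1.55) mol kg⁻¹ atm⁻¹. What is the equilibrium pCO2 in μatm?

KH = 10^(−1.55) = 2.818×10^-2 mol kg⁻¹ atm⁻¹
pCO2 = [CO2*]/KH = 47.9×10^-6 / 2.818×10^-2 = 1.70×10^-3 atm = 1700 μatm

pCO2 = 1700 μatm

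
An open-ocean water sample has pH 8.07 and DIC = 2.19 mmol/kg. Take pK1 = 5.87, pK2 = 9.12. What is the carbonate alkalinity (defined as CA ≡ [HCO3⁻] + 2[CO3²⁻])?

CA = [HCO3⁻] + 2[CO3²⁻] = (α₁ + 2α₂)·DIC
At pH 8.07: [H⁺]/K1 = 10^-2.20 = 0.0063096, K2/[H⁺] = 10^-1.05 = 0.089125
α₁ = 1/(1 + 0.0063096 + 0.089125) = 1/1.0954 = 0.9129; α₂ = α₁·K2/[H⁺] = 0.08136
α₁ + 2α₂ = 1.0756
CA = 1.0756 × 2.19 = 2.36 mmol/kg

CA = 2.36 mmol/kg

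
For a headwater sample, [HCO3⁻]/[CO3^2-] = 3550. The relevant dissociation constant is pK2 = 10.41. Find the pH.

From K2 = [H⁺][CO3^2-]/[HCO3⁻]:  pH = pK2 − log₁₀([HCO3⁻]/[CO3^2-])
log₁₀(3550) = +3.550
pH = 10.41 − (+3.550) = 6.86

pH = 6.86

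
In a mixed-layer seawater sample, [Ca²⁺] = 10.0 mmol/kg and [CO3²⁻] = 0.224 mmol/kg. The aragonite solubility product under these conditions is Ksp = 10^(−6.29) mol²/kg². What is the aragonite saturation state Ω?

Ksp = 10^(−6.29) = 5.129×10^-7
Ω = [Ca²⁺][CO3²⁻]/Ksp = (10.0×10^-3)(0.224×10^-3) / 5.129×10^-7 = 4.37

Ω = 4.37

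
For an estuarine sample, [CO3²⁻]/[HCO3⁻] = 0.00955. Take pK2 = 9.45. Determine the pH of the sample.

pH = 7.43

From K2 = [H⁺][CO3²⁻]/[HCO3⁻]:  pH = pK2 + log₁₀([CO3²⁻]/[HCO3⁻])
log₁₀(0.00955) = -2.020
pH = 9.45 + (-2.020) = 7.43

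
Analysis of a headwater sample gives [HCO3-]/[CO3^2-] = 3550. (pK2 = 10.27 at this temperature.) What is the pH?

pH = 6.72

From K2 = [H⁺][CO3^2-]/[HCO3-]:  pH = pK2 − log₁₀([HCO3-]/[CO3^2-])
log₁₀(3550) = +3.550
pH = 10.27 − (+3.550) = 6.72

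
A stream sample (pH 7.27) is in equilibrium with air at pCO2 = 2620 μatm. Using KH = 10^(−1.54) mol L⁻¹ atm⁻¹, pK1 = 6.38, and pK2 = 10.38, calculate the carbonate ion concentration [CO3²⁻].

[CO2*] = KH · pCO2 = 10^(−1.54) × 2620×10^-6 = 7.556×10^-5 mol/L
α₀ = 1/(1 + K1/[H⁺] + K1K2/[H⁺]²) = 1/(1 + 10^+0.89 + 10^-2.22) = 0.1140
DIC = [CO2*]/α₀ = 7.556×10^-5 / 0.1140 = 0.6626 mmol/L
[CO3²⁻] = α₂·DIC; α₂ = 0.0006872, so [CO3²⁻] = 0.0006872 × 0.6626 = 0.000455 mmol/L = 0.455 μmol/L

[CO3²⁻] = 0.455 μmol/L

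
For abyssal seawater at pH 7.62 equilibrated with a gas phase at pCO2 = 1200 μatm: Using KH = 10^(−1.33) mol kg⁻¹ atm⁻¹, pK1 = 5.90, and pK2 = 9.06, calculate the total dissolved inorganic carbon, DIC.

DIC = 3.11 mmol/kg

[CO2*] = KH · pCO2 = 10^(−1.33) × 1200×10^-6 = 5.613×10^-5 mol/kg
α₀ = 1/(1 + K1/[H⁺] + K1K2/[H⁺]²) = 1/(1 + 10^+1.72 + 10^+0.28) = 0.01806
DIC = [CO2*]/α₀ = 5.613×10^-5 / 0.01806 = 3.11 mmol/kg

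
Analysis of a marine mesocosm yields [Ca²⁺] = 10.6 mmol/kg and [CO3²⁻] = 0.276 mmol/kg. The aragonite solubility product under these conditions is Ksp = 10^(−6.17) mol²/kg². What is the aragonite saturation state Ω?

Ksp = 10^(−6.17) = 6.761×10^-7
Ω = [Ca²⁺][CO3²⁻]/Ksp = (10.6×10^-3)(0.276×10^-3) / 6.761×10^-7 = 4.33

Ω = 4.33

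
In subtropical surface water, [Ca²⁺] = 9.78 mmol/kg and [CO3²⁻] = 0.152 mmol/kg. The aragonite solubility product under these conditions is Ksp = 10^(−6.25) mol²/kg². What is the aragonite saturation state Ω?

Ksp = 10^(−6.25) = 5.623×10^-7
Ω = [Ca²⁺][CO3²⁻]/Ksp = (9.78×10^-3)(0.152×10^-3) / 5.623×10^-7 = 2.64

Ω = 2.64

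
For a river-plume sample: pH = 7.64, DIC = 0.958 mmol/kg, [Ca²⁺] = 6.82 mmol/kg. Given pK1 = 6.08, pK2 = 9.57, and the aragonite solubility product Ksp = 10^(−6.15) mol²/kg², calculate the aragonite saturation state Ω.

Ω = 0.104

α₂ = 1 / (1 + [H⁺]/K2 + [H⁺]²/(K1K2)) = 1 / (1 + 10^+1.93 + 10^+0.37)
   = 1 / (1 + 85.114 + 2.3442) = 1/88.458 = 0.01130
[CO3²⁻] = α₂ × DIC = 0.01130 × 0.958 = 0.01083 mmol/kg = 10.83 μmol/kg
Ksp = 10^(−6.15) = 7.079×10^-7
Ω = [Ca²⁺][CO3²⁻]/Ksp = (6.82×10^-3)(1.083×10^-5) / 7.079×10^-7 = 0.104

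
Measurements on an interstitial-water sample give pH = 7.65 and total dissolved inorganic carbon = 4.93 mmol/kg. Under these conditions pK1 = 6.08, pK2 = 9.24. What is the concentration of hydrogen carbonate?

α₁ = 1 / (1 + [H⁺]/K1 + K2/[H⁺]) = 1 / (1 + 10^-1.57 + 10^-1.59)
   = 1 / (1 + 0.026915 + 0.025704) = 1/1.0526 = 0.9500
[HCO3⁻] = α₁ × DIC = 0.9500 × 4.93 = 4.68 mmol/kg

[HCO3⁻] = 4.68 mmol/kg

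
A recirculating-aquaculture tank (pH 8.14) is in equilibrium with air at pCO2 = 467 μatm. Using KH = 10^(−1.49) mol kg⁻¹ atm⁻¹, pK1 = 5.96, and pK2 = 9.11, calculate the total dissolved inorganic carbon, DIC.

DIC = 2.55 mmol/kg

[CO2*] = KH · pCO2 = 10^(−1.49) × 467×10^-6 = 1.511×10^-5 mol/kg
α₀ = 1/(1 + K1/[H⁺] + K1K2/[H⁺]²) = 1/(1 + 10^+2.18 + 10^+1.21) = 0.005932
DIC = [CO2*]/α₀ = 1.511×10^-5 / 0.005932 = 2.55 mmol/kg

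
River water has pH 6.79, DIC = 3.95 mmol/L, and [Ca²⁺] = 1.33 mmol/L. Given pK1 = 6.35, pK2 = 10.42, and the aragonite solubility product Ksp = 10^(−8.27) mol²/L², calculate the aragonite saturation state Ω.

α₂ = 1 / (1 + [H⁺]/K2 + [H⁺]²/(K1K2)) = 1 / (1 + 10^+3.63 + 10^+3.19)
   = 1 / (1 + 4265.8 + 1548.8) = 1/5815.6 = 0.0001720
[CO3²⁻] = α₂ × DIC = 0.0001720 × 3.95 = 0.0006792 mmol/L = 0.6792 μmol/L
Ksp = 10^(−8.27) = 5.370×10^-9
Ω = [Ca²⁺][CO3²⁻]/Ksp = (1.33×10^-3)(6.792×10^-7) / 5.370×10^-9 = 0.168

Ω = 0.168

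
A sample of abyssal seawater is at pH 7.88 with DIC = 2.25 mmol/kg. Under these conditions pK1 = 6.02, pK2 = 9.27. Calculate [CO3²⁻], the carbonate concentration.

α₂ = 1 / (1 + [H⁺]/K2 + [H⁺]²/(K1K2)) = 1 / (1 + 10^+1.39 + 10^-0.47)
   = 1 / (1 + 24.547 + 0.33884) = 1/25.886 = 0.03863
[CO3²⁻] = α₂ × DIC = 0.03863 × 2.25 = 0.0869 mmol/kg

[CO3²⁻] = 0.0869 mmol/kg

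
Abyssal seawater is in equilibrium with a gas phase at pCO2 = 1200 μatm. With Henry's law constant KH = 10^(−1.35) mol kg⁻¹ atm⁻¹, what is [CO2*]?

KH = 10^(−1.35) = 4.467×10^-2 mol kg⁻¹ atm⁻¹
[CO2*] = KH · pCO2 = 4.467×10^-2 × 1200×10^-6 atm = 5.36×10^-5 mol/kg

[CO2*] = 53.6 μmol/kg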